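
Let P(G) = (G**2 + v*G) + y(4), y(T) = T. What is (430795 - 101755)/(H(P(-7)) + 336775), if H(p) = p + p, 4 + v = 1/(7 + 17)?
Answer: 3948480/4043237 ≈ 0.97656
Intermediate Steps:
v = -95/24 (v = -4 + 1/(7 + 17) = -4 + 1/24 = -95/24 ≈ -3.9583)
P(G) = 4 + G**2 - 95*G/24 (P(G) = (G**2 - 95*G/24) + 4 = 4 + G**2 - 95*G/24)
H(p) = 2*p
(430795 - 101755)/(H(P(-7)) + 336775) = (430795 - 101755)/(2*(4 + (-7)**2 - 95/24*(-7)) + 336775) = 329040/(2*(4 + 49 + 665/24) + 336775) = 329040/(2*(1937/24) + 336775) = 329040/(1937/12 + 336775) = 329040/(4043237/12) = 329040*(12/4043237) = 3948480/4043237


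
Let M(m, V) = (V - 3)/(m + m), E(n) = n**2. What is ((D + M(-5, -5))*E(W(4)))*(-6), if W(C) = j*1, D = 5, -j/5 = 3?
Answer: -7830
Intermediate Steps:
j = -15 (j = -5*3 = -15)
W(C) = -15 (W(C) = -15*1 = -15)
M(m, V) = (-3 + V)/(2*m) (M(m, V) = (-3 + V)/((2*m)) = (-3 + V)*(1/(2*m)) = (-3 + V)/(2*m))
((D + M(-5, -5))*E(W(4)))*(-6) = ((5 + (1/2)*(-3 - 5)/(-5))*(-15)**2)*(-6) = ((5 + (1/2)*(-1/5)*(-8))*225)*(-6) = ((5 + 4/5)*225)*(-6) = ((29/5)*225)*(-6) = 1305*(-6) = -7830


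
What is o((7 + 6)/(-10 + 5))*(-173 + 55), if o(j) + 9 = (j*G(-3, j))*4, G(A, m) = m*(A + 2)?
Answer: 106318/25 ≈ 4252.7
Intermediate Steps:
G(A, m) = m*(2 + A)
o(j) = -9 - 4*j² (o(j) = -9 + (j*(j*(2 - 3)))*4 = -9 + (j*(j*(-1)))*4 = -9 + (j*(-j))*4 = -9 - j²*4 = -9 - 4*j²)
o((7 + 6)/(-10 + 5))*(-173 + 55) = (-9 - 4*(7 + 6)²/(-10 + 5)²)*(-173 + 55) = (-9 - 4*(13/(-5))²)*(-118) = (-9 - 4*(13*(-⅕))²)*(-118) = (-9 - 4*(-13/5)²)*(-118) = (-9 - 4*169/25)*(-118) = (-9 - 676/25)*(-118) = -901/25*(-118) = 106318/25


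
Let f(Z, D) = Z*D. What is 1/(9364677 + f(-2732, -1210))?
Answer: 1/12670397 ≈ 7.8924e-8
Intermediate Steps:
f(Z, D) = D*Z
1/(9364677 + f(-2732, -1210)) = 1/(9364677 - 1210*(-2732)) = 1/(9364677 + 3305720) = 1/12670397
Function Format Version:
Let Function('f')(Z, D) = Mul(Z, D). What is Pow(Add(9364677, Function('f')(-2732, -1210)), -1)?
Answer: Rational(1, 12670397) ≈ 7.8924e-8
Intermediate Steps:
Function('f')(Z, D) = Mul(D, Z)
Pow(Add(9364677, Function('f')(-2732, -1210)), -1) = Pow(Add(9364677, Mul(-1210, -2732)), -1) = Pow(Add(9364677, 3305720), -1) = Pow(12670397, -1) = Rational(1, 12670397)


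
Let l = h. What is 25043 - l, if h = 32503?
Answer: -7460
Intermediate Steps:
l = 32503
25043 - l = 25043 - 1*32503 = 25043 - 32503 = -7460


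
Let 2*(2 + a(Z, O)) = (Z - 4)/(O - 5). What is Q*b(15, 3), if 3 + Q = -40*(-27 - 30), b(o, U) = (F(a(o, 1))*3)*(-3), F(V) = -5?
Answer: 102465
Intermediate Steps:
a(Z, O) = -2 + (-4 + Z)/(2*(-5 + O)) (a(Z, O) = -2 + ((Z - 4)/(O - 5))/2 = -2 + ((-4 + Z)/(-5 + O))/2 = -2 + (-4 + Z)/(2*(-5 + O)))
b(o, U) = 45 (b(o, U) = -5*3*(-3) = -15*(-3) = 45)
Q = 2277 (Q = -3 - 40*(-27 - 30) = -3 - 40*(-57) = -3 + 2280 = 2277)
Q*b(15, 3) = 2277*45 = 102465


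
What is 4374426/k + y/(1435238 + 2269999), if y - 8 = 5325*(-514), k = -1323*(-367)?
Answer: 11246665880/1359821979 ≈ 8.2707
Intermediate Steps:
k = 485541
y = -2737042 (y = 8 + 5325*(-514) = 8 - 2737050 = -2737042)
4374426/k + y/(1435238 + 2269999) = 4374426/485541 - 2737042/(1435238 + 2269999) = 4374426*(1/485541) - 2737042/3705237 = 29758/3303 - 2737042*1/3705237 = 29758/3303 - 2737042/3705237 = 11246665880/1359821979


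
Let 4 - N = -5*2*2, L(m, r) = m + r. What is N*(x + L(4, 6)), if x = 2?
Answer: 288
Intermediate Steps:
N = 24 (N = 4 - (-5*2)*2 = 4 - (-10)*2 = 4 - 1*(-20) = 4 + 20 = 24)
N*(x + L(4, 6)) = 24*(2 + (4 + 6)) = 24*(2 + 10) = 24*12 = 288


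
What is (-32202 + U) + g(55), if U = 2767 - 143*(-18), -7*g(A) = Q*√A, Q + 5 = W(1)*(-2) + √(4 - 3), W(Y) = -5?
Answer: -26861 - 6*√55/7 ≈ -26867.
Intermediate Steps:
Q = 6 (Q = -5 + (-5*(-2) + √(4 - 3)) = -5 + (10 + √1) = -5 + (10 + 1) = -5 + 11 = 6)
g(A) = -6*√A/7
U = 5341 (U = 2767 - 1*(-2574) = 2767 + 2574 = 5341)
(-32202 + U) + g(55) = (-32202 + 5341) - 6*√55/7 = -26861 - 6*√55/7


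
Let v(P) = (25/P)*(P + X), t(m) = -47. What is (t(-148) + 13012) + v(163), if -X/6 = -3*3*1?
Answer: 2118720/163 ≈ 12998.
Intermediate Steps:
X = 54 (X = -6*(-3*3) = -(-54) = -6*(-9) = 54)
v(P) = 25*(54 + P)/P (v(P) = (25/P)*(P + 54) = (25/P)*(54 + P) = 25*(54 + P)/P)
(t(-148) + 13012) + v(163) = (-47 + 13012) + (25 + 1350/163) = 12965 + (25 + 1350*(1/163)) = 12965 + (25 + 1350/163) = 12965 + 5425/163 = 2118720/163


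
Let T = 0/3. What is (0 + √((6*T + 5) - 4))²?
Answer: 1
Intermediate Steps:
T = 0 (T = 0*(⅓) = 0)
(0 + √((6*T + 5) - 4))² = (0 + √((6*0 + 5) - 4))² = (0 + √((0 + 5) - 4))² = (0 + √(5 - 4))² = (0 + √1)² = (0 + 1)² = 1² = 1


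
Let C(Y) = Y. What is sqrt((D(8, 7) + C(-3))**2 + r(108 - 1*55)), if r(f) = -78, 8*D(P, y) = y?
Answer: I*sqrt(4703)/8 ≈ 8.5723*I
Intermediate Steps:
D(P, y) = y/8
sqrt((D(8, 7) + C(-3))**2 + r(108 - 1*55)) = sqrt(((1/8)*7 - 3)**2 - 78) = sqrt((7/8 - 3)**2 - 78) = sqrt((-17/8)**2 - 78) = sqrt(289/64 - 78) = sqrt(-4703/64) = I*sqrt(4703)/8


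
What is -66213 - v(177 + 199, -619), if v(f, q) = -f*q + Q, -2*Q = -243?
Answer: -598157/2 ≈ -2.9908e+5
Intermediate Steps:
Q = 243/2 (Q = -1/2*(-243) = 243/2 ≈ 121.50)
v(f, q) = 243/2 - f*q (v(f, q) = -f*q + 243/2 = 243/2 - f*q)
-66213 - v(177 + 199, -619) = -66213 - (243/2 - 1*(177 + 199)*(-619)) = -66213 - (243/2 - 1*376*(-619)) = -66213 - (243/2 + 232744) = -66213 - 1*465731/2 = -66213 - 465731/2 = -598157/2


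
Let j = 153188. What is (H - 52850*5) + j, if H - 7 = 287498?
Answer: 176443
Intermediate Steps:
H = 287505 (H = 7 + 287498 = 287505)
(H - 52850*5) + j = (287505 - 52850*5) + 153188 = (287505 - 264250) + 153188 = 23255 + 153188 = 176443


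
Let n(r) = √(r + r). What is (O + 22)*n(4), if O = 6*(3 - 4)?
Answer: 32*√2 ≈ 45.255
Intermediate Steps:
O = -6 (O = 6*(-1) = -6)
n(r) = √2*√r (n(r) = √(2*r) = √2*√r)
(O + 22)*n(4) = (-6 + 22)*(√2*√4) = 16*(√2*2) = 16*(2*√2) = 32*√2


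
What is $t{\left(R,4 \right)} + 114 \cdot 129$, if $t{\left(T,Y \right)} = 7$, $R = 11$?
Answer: $14713$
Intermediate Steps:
$t{\left(R,4 \right)} + 114 \cdot 129 = 7 + 114 \cdot 129 = 7 + 14706 = 14713$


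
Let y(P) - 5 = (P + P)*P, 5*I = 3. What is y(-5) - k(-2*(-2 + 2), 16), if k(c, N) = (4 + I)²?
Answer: 846/25 ≈ 33.840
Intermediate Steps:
I = ⅗ (I = (⅕)*3 = ⅗ ≈ 0.60000)
y(P) = 5 + 2*P² (y(P) = 5 + (P + P)*P = 5 + (2*P)*P = 5 + 2*P²)
k(c, N) = 529/25 (k(c, N) = (4 + ⅗)² = (23/5)² = 529/25)
y(-5) - k(-2*(-2 + 2), 16) = (5 + 2*(-5)²) - 1*529/25 = (5 + 2*25) - 529/25 = (5 + 50) - 529/25 = 55 - 529/25 = 846/25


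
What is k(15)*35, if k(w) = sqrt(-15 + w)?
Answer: 0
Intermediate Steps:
k(15)*35 = sqrt(-15 + 15)*35 = sqrt(0)*35 = 0*35 = 0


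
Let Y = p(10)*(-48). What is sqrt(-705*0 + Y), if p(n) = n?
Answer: 4*I*sqrt(30) ≈ 21.909*I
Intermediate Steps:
Y = -480 (Y = 10*(-48) = -480)
sqrt(-705*0 + Y) = sqrt(-705*0 - 480) = sqrt(0 - 480) = sqrt(-480) = 4*I*sqrt(30)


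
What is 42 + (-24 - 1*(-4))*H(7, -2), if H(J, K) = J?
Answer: -98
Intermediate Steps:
42 + (-24 - 1*(-4))*H(7, -2) = 42 + (-24 - 1*(-4))*7 = 42 + (-24 + 4)*7 = 42 - 20*7 = 42 - 140 = -98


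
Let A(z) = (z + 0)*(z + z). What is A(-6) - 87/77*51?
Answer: 1107/77 ≈ 14.377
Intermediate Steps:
A(z) = 2*z**2 (A(z) = z*(2*z) = 2*z**2)
A(-6) - 87/77*51 = 2*(-6)**2 - 87/77*51 = 2*36 - 87*1/77*51 = 72 - 87/77*51 = 72 - 4437/77 = 1107/77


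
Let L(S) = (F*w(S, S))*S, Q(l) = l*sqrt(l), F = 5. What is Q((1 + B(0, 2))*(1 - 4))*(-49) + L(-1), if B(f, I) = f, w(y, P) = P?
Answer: 5 + 147*I*sqrt(3) ≈ 5.0 + 254.61*I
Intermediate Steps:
Q(l) = l**(3/2)
L(S) = 5*S**2 (L(S) = (5*S)*S = 5*S**2)
Q((1 + B(0, 2))*(1 - 4))*(-49) + L(-1) = ((1 + 0)*(1 - 4))**(3/2)*(-49) + 5*(-1)**2 = (1*(-3))**(3/2)*(-49) + 5*1 = (-3)**(3/2)*(-49) + 5 = -3*I*sqrt(3)*(-49) + 5 = 147*I*sqrt(3) + 5 = 5 + 147*I*sqrt(3)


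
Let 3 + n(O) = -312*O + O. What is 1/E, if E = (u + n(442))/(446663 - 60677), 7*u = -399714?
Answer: -385986/194567 ≈ -1.9838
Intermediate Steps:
u = -57102 (u = (1/7)*(-399714) = -57102)
n(O) = -3 - 311*O (n(O) = -3 + (-312*O + O) = -3 - 311*O)
E = -194567/385986 (E = (-57102 + (-3 - 311*442))/(446663 - 60677) = (-57102 + (-3 - 137462))/385986 = (-57102 - 137465)*(1/385986) = -194567*1/385986 = -194567/385986 ≈ -0.50408)
1/E = 1/(-194567/385986) = -385986/194567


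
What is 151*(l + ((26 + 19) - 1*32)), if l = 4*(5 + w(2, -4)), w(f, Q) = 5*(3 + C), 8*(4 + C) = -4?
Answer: 453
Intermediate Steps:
C = -9/2 (C = -4 + (1/8)*(-4) = -4 - 1/2 = -9/2 ≈ -4.5000)
w(f, Q) = -15/2 (w(f, Q) = 5*(3 - 9/2) = 5*(-3/2) = -15/2)
l = -10 (l = 4*(5 - 15/2) = 4*(-5/2) = -10)
151*(l + ((26 + 19) - 1*32)) = 151*(-10 + ((26 + 19) - 1*32)) = 151*(-10 + (45 - 32)) = 151*(-10 + 13) = 151*3 = 453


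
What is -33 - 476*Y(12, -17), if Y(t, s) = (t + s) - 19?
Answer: 11391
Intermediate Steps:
Y(t, s) = -19 + s + t (Y(t, s) = (s + t) - 19 = -19 + s + t)
-33 - 476*Y(12, -17) = -33 - 476*(-19 - 17 + 12) = -33 - 476*(-24) = -33 + 11424 = 11391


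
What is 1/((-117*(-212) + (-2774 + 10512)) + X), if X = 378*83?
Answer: 1/63916 ≈ 1.5646e-5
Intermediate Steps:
X = 31374
1/((-117*(-212) + (-2774 + 10512)) + X) = 1/((-117*(-212) + (-2774 + 10512)) + 31374) = 1/((24804 + 7738) + 31374) = 1/(32542 + 31374) = 1/63916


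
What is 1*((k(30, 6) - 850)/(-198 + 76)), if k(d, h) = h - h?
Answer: 425/61 ≈ 6.9672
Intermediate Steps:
k(d, h) = 0
1*((k(30, 6) - 850)/(-198 + 76)) = 1*((0 - 850)/(-198 + 76)) = 1*(-850/(-122)) = 1*(-850*(-1/122)) = 1*(425/61) = 425/61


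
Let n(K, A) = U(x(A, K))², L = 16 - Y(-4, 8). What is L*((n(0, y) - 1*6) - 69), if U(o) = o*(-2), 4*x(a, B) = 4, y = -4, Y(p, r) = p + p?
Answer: -1704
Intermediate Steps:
Y(p, r) = 2*p
x(a, B) = 1 (x(a, B) = (¼)*4 = 1)
L = 24 (L = 16 - 2*(-4) = 16 - 1*(-8) = 16 + 8 = 24)
U(o) = -2*o
n(K, A) = 4 (n(K, A) = (-2*1)² = (-2)² = 4)
L*((n(0, y) - 1*6) - 69) = 24*((4 - 1*6) - 69) = 24*((4 - 6) - 69) = 24*(-2 - 69) = 24*(-71) = -1704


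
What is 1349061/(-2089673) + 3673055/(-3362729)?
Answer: -12212010408484/7027003997617 ≈ -1.7379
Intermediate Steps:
1349061/(-2089673) + 3673055/(-3362729) = 1349061*(-1/2089673) + 3673055*(-1/3362729) = -1349061/2089673 - 3673055/3362729 = -12212010408484/7027003997617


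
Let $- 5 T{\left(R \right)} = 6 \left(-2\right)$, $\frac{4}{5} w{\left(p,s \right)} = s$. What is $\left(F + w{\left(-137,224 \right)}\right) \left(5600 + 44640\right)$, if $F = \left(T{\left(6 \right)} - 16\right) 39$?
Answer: $-12580096$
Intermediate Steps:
$w{\left(p,s \right)} = \frac{5 s}{4}$
$T{\left(R \right)} = \frac{12}{5}$ ($T{\left(R \right)} = - \frac{6 \left(-2\right)}{5} = \left(- \frac{1}{5}\right) \left(-12\right) = \frac{12}{5}$)
$F = - \frac{2652}{5}$ ($F = \left(\frac{12}{5} - 16\right) 39 = \left(- \frac{68}{5}\right) 39 = - \frac{2652}{5} \approx -530.4$)
$\left(F + w{\left(-137,224 \right)}\right) \left(5600 + 44640\right) = \left(- \frac{2652}{5} + \frac{5}{4} \cdot 224\right) \left(5600 + 44640\right) = \left(- \frac{2652}{5} + 280\right) 50240 = \left(- \frac{1252}{5}\right) 50240 = -12580096$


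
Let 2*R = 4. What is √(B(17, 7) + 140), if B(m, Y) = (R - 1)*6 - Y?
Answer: √139 ≈ 11.790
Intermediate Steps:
R = 2 (R = (½)*4 = 2)
B(m, Y) = 6 - Y (B(m, Y) = (2 - 1)*6 - Y = 1*6 - Y = 6 - Y)
√(B(17, 7) + 140) = √((6 - 1*7) + 140) = √((6 - 7) + 140) = √(-1 + 140) = √139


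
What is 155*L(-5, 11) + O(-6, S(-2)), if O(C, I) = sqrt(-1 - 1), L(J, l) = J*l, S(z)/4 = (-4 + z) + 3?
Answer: -8525 + I*sqrt(2) ≈ -8525.0 + 1.4142*I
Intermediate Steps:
S(z) = -4 + 4*z (S(z) = 4*((-4 + z) + 3) = 4*(-1 + z) = -4 + 4*z)
O(C, I) = I*sqrt(2) (O(C, I) = sqrt(-2) = I*sqrt(2))
155*L(-5, 11) + O(-6, S(-2)) = 155*(-5*11) + I*sqrt(2) = 155*(-55) + I*sqrt(2) = -8525 + I*sqrt(2)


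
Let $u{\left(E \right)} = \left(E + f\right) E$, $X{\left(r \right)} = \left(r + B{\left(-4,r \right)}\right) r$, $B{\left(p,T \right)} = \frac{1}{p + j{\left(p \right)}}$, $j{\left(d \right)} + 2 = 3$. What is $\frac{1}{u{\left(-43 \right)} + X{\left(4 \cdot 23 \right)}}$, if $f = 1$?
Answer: $\frac{3}{30718} \approx 9.7663 \cdot 10^{-5}$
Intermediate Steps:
$j{\left(d \right)} = 1$ ($j{\left(d \right)} = -2 + 3 = 1$)
$B{\left(p,T \right)} = \frac{1}{1 + p}$ ($B{\left(p,T \right)} = \frac{1}{p + 1} = \frac{1}{1 + p}$)
$X{\left(r \right)} = r \left(- \frac{1}{3} + r\right)$ ($X{\left(r \right)} = \left(r + \frac{1}{1 - 4}\right) r = \left(r + \frac{1}{-3}\right) r = \left(r - \frac{1}{3}\right) r = \left(- \frac{1}{3} + r\right) r = r \left(- \frac{1}{3} + r\right)$)
$u{\left(E \right)} = E \left(1 + E\right)$ ($u{\left(E \right)} = \left(E + 1\right) E = \left(1 + E\right) E = E \left(1 + E\right)$)
$\frac{1}{u{\left(-43 \right)} + X{\left(4 \cdot 23 \right)}} = \frac{1}{- 43 \left(1 - 43\right) + 4 \cdot 23 \left(- \frac{1}{3} + 4 \cdot 23\right)} = \frac{1}{\left(-43\right) \left(-42\right) + 92 \left(- \frac{1}{3} + 92\right)} = \frac{1}{1806 + 92 \cdot \frac{275}{3}} = \frac{1}{1806 + \frac{25300}{3}} = \frac{1}{\frac{30718}{3}} = \frac{3}{30718}$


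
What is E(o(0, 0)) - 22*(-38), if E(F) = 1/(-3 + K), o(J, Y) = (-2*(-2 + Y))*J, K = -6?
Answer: 7523/9 ≈ 835.89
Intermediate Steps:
o(J, Y) = J*(4 - 2*Y) (o(J, Y) = (4 - 2*Y)*J = J*(4 - 2*Y))
E(F) = -⅑ (E(F) = 1/(-3 - 6) = 1/(-9) = -⅑)
E(o(0, 0)) - 22*(-38) = -⅑ - 22*(-38) = -⅑ + 836 = 7523/9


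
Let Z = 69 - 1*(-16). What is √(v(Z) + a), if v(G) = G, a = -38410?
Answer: 5*I*√1533 ≈ 195.77*I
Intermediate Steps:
Z = 85 (Z = 69 + 16 = 85)
√(v(Z) + a) = √(85 - 38410) = √(-38325) = 5*I*√1533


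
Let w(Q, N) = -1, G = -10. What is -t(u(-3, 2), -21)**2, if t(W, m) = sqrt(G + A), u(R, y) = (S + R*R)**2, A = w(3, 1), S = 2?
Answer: 11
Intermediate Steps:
A = -1
u(R, y) = (2 + R**2)**2 (u(R, y) = (2 + R*R)**2 = (2 + R**2)**2)
t(W, m) = I*sqrt(11) (t(W, m) = sqrt(-10 - 1) = sqrt(-11) = I*sqrt(11))
-t(u(-3, 2), -21)**2 = -(I*sqrt(11))**2 = -1*(-11) = 11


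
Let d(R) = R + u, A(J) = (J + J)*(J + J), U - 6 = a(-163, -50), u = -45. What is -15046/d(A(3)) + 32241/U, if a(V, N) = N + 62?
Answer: 62333/18 ≈ 3462.9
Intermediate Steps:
a(V, N) = 62 + N
U = 18 (U = 6 + (62 - 50) = 6 + 12 = 18)
A(J) = 4*J² (A(J) = (2*J)*(2*J) = 4*J²)
d(R) = -45 + R (d(R) = R - 45 = -45 + R)
-15046/d(A(3)) + 32241/U = -15046/(-45 + 4*3²) + 32241/18 = -15046/(-45 + 4*9) + 32241*(1/18) = -15046/(-45 + 36) + 10747/6 = -15046/(-9) + 10747/6 = -15046*(-⅑) + 10747/6 = 15046/9 + 10747/6 = 62333/18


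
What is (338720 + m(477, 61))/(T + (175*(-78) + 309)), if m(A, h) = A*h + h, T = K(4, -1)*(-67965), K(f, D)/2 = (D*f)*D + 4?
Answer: -122626/366927 ≈ -0.33420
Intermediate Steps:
K(f, D) = 8 + 2*f*D² (K(f, D) = 2*((D*f)*D + 4) = 2*(f*D² + 4) = 2*(4 + f*D²) = 8 + 2*f*D²)
T = -1087440 (T = (8 + 2*4*(-1)²)*(-67965) = (8 + 2*4*1)*(-67965) = (8 + 8)*(-67965) = 16*(-67965) = -1087440)
m(A, h) = h + A*h
(338720 + m(477, 61))/(T + (175*(-78) + 309)) = (338720 + 61*(1 + 477))/(-1087440 + (175*(-78) + 309)) = (338720 + 61*478)/(-1087440 + (-13650 + 309)) = (338720 + 29158)/(-1087440 - 13341) = 367878/(-1100781) = 367878*(-1/1100781) = -122626/366927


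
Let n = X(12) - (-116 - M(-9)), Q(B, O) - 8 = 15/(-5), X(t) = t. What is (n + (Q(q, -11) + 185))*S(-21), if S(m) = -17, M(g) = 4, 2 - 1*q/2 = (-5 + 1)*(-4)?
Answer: -5474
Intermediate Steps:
q = -28 (q = 4 - 2*(-5 + 1)*(-4) = 4 - (-8)*(-4) = 4 - 2*16 = 4 - 32 = -28)
Q(B, O) = 5 (Q(B, O) = 8 + 15/(-5) = 8 + 15*(-⅕) = 8 - 3 = 5)
n = 132 (n = 12 - (-116 - 1*4) = 12 - (-116 - 4) = 12 - 1*(-120) = 12 + 120 = 132)
(n + (Q(q, -11) + 185))*S(-21) = (132 + (5 + 185))*(-17) = (132 + 190)*(-17) = 322*(-17) = -5474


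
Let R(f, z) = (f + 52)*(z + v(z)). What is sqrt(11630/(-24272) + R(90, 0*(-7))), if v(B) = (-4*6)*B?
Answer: I*sqrt(17642710)/6068 ≈ 0.69221*I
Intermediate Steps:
v(B) = -24*B
R(f, z) = -23*z*(52 + f) (R(f, z) = (f + 52)*(z - 24*z) = (52 + f)*(-23*z) = -23*z*(52 + f))
sqrt(11630/(-24272) + R(90, 0*(-7))) = sqrt(11630/(-24272) + 23*(0*(-7))*(-52 - 1*90)) = sqrt(11630*(-1/24272) + 23*0*(-52 - 90)) = sqrt(-5815/12136 + 23*0*(-142)) = sqrt(-5815/12136 + 0) = sqrt(-5815/12136) = I*sqrt(17642710)/6068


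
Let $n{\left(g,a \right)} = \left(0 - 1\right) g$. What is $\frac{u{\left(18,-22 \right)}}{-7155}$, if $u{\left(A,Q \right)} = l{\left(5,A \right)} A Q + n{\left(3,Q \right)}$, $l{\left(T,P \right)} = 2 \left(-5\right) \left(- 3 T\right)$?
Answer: $\frac{19801}{2385} \approx 8.3023$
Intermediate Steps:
$n{\left(g,a \right)} = - g$
$l{\left(T,P \right)} = 30 T$ ($l{\left(T,P \right)} = - 10 \left(- 3 T\right) = 30 T$)
$u{\left(A,Q \right)} = -3 + 150 A Q$ ($u{\left(A,Q \right)} = 30 \cdot 5 A Q - 3 = 150 A Q - 3 = -3 + 150 A Q$)
$\frac{u{\left(18,-22 \right)}}{-7155} = \frac{-3 + 150 \cdot 18 \left(-22\right)}{-7155} = \left(-3 - 59400\right) \left(- \frac{1}{7155}\right) = \left(-59403\right) \left(- \frac{1}{7155}\right) = \frac{19801}{2385}$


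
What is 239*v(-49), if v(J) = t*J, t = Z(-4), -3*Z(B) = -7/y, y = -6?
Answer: 81977/18 ≈ 4554.3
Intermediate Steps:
Z(B) = -7/18 (Z(B) = -(-7)/(3*(-6)) = -(-7)*(-1)/(3*6) = -⅓*7/6 = -7/18)
t = -7/18 ≈ -0.38889
v(J) = -7*J/18
239*v(-49) = 239*(-7/18*(-49)) = 239*(343/18) = 81977/18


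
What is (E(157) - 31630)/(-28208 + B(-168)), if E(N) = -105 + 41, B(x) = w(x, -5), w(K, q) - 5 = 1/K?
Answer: 5324592/4738105 ≈ 1.1238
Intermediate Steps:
w(K, q) = 5 + 1/K
B(x) = 5 + 1/x
E(N) = -64
(E(157) - 31630)/(-28208 + B(-168)) = (-64 - 31630)/(-28208 + (5 + 1/(-168))) = -31694/(-28208 + (5 - 1/168)) = -31694/(-28208 + 839/168) = -31694/(-4738105/168) = -31694*(-168/4738105) = 5324592/4738105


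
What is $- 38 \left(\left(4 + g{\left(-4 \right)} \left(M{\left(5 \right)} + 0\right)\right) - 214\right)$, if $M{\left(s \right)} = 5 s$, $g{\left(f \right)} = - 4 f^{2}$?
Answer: $68780$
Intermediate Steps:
$- 38 \left(\left(4 + g{\left(-4 \right)} \left(M{\left(5 \right)} + 0\right)\right) - 214\right) = - 38 \left(\left(4 + - 4 \left(-4\right)^{2} \left(5 \cdot 5 + 0\right)\right) - 214\right) = - 38 \left(\left(4 + \left(-4\right) 16 \left(25 + 0\right)\right) - 214\right) = - 38 \left(\left(4 - 1600\right) - 214\right) = - 38 \left(-1596 - 214\right) = \left(-38\right) \left(-1810\right) = 68780$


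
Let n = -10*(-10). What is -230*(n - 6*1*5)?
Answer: -16100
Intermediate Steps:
n = 100
-230*(n - 6*1*5) = -230*(100 - 6*1*5) = -230*(100 - 6*5) = -230*(100 - 30) = -230*70 = -16100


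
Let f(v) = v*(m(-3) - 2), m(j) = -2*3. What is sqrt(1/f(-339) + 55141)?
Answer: sqrt(101389742454)/1356 ≈ 234.82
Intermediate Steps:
m(j) = -6
f(v) = -8*v (f(v) = v*(-6 - 2) = v*(-8) = -8*v)
sqrt(1/f(-339) + 55141) = sqrt(1/(-8*(-339)) + 55141) = sqrt(1/2712 + 55141) = sqrt(149542393/2712) = sqrt(101389742454)/1356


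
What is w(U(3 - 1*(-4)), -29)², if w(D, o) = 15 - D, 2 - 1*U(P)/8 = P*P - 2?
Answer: 140625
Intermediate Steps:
U(P) = 32 - 8*P² (U(P) = 16 - 8*(P*P - 2) = 16 - 8*(P² - 2) = 16 - 8*(-2 + P²) = 16 + (16 - 8*P²) = 32 - 8*P²)
w(U(3 - 1*(-4)), -29)² = (15 - (32 - 8*(3 - 1*(-4))²))² = (15 - (32 - 8*(3 + 4)²))² = (15 - (32 - 8*7²))² = (15 - (32 - 8*49))² = (15 - (32 - 392))² = (15 - 1*(-360))² = (15 + 360)² = 375² = 140625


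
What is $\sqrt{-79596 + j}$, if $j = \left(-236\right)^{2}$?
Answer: $10 i \sqrt{239} \approx 154.6 i$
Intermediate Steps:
$j = 55696$
$\sqrt{-79596 + j} = \sqrt{-79596 + 55696} = \sqrt{-23900} = 10 i \sqrt{239}$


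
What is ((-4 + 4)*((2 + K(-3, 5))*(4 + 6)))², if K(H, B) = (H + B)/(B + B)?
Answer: 0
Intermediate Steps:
K(H, B) = (B + H)/(2*B) (K(H, B) = (B + H)/((2*B)) = (B + H)*(1/(2*B)) = (B + H)/(2*B))
((-4 + 4)*((2 + K(-3, 5))*(4 + 6)))² = ((-4 + 4)*((2 + (½)*(5 - 3)/5)*(4 + 6)))² = (0*((2 + (½)*(⅕)*2)*10))² = (0*((2 + ⅕)*10))² = (0*((11/5)*10))² = (0*22)² = 0² = 0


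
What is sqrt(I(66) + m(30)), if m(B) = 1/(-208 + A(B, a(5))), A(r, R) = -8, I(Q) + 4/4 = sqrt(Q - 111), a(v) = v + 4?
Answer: sqrt(-1302 + 3888*I*sqrt(5))/36 ≈ 1.6998 + 1.9733*I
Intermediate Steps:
a(v) = 4 + v
I(Q) = -1 + sqrt(-111 + Q) (I(Q) = -1 + sqrt(Q - 111) = -1 + sqrt(-111 + Q))
m(B) = -1/216 (m(B) = 1/(-208 - 8) = 1/(-216) = -1/216)
sqrt(I(66) + m(30)) = sqrt((-1 + sqrt(-111 + 66)) - 1/216) = sqrt((-1 + sqrt(-45)) - 1/216) = sqrt((-1 + 3*I*sqrt(5)) - 1/216) = sqrt(-217/216 + 3*I*sqrt(5))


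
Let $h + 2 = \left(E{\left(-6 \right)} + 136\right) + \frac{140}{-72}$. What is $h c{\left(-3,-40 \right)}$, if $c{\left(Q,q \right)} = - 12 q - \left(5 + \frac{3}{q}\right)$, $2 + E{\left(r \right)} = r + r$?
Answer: $\frac{8076275}{144} \approx 56085.0$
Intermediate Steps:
$E{\left(r \right)} = -2 + 2 r$ ($E{\left(r \right)} = -2 + \left(r + r\right) = -2 + 2 r$)
$c{\left(Q,q \right)} = -5 - 12 q - \frac{3}{q}$ ($c{\left(Q,q \right)} = - 12 q - \left(5 + \frac{3}{q}\right) = -5 - 12 q - \frac{3}{q}$)
$h = \frac{2125}{18}$ ($h = -2 + \left(\left(\left(-2 + 2 \left(-6\right)\right) + 136\right) + \frac{140}{-72}\right) = -2 + \left(\left(\left(-2 - 12\right) + 136\right) + 140 \left(- \frac{1}{72}\right)\right) = -2 + \left(\left(-14 + 136\right) - \frac{35}{18}\right) = -2 + \left(122 - \frac{35}{18}\right) = -2 + \frac{2161}{18} = \frac{2125}{18} \approx 118.06$)
$h c{\left(-3,-40 \right)} = \frac{2125 \left(-5 - -480 - \frac{3}{-40}\right)}{18} = \frac{2125 \left(-5 + 480 - - \frac{3}{40}\right)}{18} = \frac{2125 \left(-5 + 480 + \frac{3}{40}\right)}{18} = \frac{2125}{18} \cdot \frac{19003}{40} = \frac{8076275}{144}$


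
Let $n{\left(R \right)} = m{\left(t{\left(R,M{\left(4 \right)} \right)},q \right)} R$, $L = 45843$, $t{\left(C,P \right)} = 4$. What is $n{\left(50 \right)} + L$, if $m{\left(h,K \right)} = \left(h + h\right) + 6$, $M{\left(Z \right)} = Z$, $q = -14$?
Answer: $46543$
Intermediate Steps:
$m{\left(h,K \right)} = 6 + 2 h$ ($m{\left(h,K \right)} = 2 h + 6 = 6 + 2 h$)
$n{\left(R \right)} = 14 R$ ($n{\left(R \right)} = \left(6 + 2 \cdot 4\right) R = \left(6 + 8\right) R = 14 R$)
$n{\left(50 \right)} + L = 14 \cdot 50 + 45843 = 700 + 45843 = 46543$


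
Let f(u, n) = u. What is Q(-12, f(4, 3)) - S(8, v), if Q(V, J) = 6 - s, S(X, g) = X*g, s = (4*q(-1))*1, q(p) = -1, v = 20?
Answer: -150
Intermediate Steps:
s = -4 (s = (4*(-1))*1 = -4*1 = -4)
Q(V, J) = 10 (Q(V, J) = 6 - 1*(-4) = 6 + 4 = 10)
Q(-12, f(4, 3)) - S(8, v) = 10 - 8*20 = 10 - 1*160 = 10 - 160 = -150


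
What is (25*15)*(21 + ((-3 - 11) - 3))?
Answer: 1500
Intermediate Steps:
(25*15)*(21 + ((-3 - 11) - 3)) = 375*(21 + (-14 - 3)) = 375*(21 - 17) = 375*4 = 1500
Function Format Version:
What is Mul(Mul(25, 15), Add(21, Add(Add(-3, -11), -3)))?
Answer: 1500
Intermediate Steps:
Mul(Mul(25, 15), Add(21, Add(Add(-3, -11), -3))) = Mul(375, Add(21, Add(-14, -3))) = Mul(375, Add(21, -17)) = Mul(375, 4) = 1500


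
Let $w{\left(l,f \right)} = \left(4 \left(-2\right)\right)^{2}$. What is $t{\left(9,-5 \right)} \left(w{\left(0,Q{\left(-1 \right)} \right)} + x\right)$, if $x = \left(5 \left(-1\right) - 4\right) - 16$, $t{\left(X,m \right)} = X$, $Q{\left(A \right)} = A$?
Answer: $351$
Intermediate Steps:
$w{\left(l,f \right)} = 64$ ($w{\left(l,f \right)} = \left(-8\right)^{2} = 64$)
$x = -25$ ($x = \left(-5 - 4\right) - 16 = -9 - 16 = -25$)
$t{\left(9,-5 \right)} \left(w{\left(0,Q{\left(-1 \right)} \right)} + x\right) = 9 \left(64 - 25\right) = 9 \cdot 39 = 351$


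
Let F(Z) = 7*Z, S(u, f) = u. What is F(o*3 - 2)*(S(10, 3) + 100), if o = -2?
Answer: -6160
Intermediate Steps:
F(o*3 - 2)*(S(10, 3) + 100) = (7*(-2*3 - 2))*(10 + 100) = (7*(-6 - 2))*110 = (7*(-8))*110 = -56*110 = -6160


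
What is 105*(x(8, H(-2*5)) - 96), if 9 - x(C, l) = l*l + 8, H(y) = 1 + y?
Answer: -18480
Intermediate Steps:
x(C, l) = 1 - l² (x(C, l) = 9 - (l*l + 8) = 9 - (l² + 8) = 9 - (8 + l²) = 9 + (-8 - l²) = 1 - l²)
105*(x(8, H(-2*5)) - 96) = 105*((1 - (1 - 2*5)²) - 96) = 105*((1 - (1 - 10)²) - 96) = 105*((1 - 1*(-9)²) - 96) = 105*((1 - 1*81) - 96) = 105*((1 - 81) - 96) = 105*(-80 - 96) = 105*(-176) = -18480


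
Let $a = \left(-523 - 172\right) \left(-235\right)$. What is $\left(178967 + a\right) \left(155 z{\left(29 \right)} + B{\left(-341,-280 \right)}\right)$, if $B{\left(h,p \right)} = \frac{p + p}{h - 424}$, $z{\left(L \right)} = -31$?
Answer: $- \frac{251602761476}{153} \approx -1.6445 \cdot 10^{9}$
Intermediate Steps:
$a = 163325$ ($a = \left(-695\right) \left(-235\right) = 163325$)
$B{\left(h,p \right)} = \frac{2 p}{-424 + h}$
$\left(178967 + a\right) \left(155 z{\left(29 \right)} + B{\left(-341,-280 \right)}\right) = \left(178967 + 163325\right) \left(155 \left(-31\right) + 2 \left(-280\right) \frac{1}{-424 - 341}\right) = 342292 \left(-4805 + 2 \left(-280\right) \frac{1}{-765}\right) = 342292 \left(-4805 + 2 \left(-280\right) \left(- \frac{1}{765}\right)\right) = 342292 \left(-4805 + \frac{112}{153}\right) = 342292 \left(- \frac{735053}{153}\right) = - \frac{251602761476}{153}$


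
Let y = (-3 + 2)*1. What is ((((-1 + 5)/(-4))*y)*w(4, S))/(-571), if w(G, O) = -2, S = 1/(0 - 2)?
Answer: 2/571 ≈ 0.0035026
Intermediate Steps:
S = -1/2 (S = 1/(-2) = -1/2 ≈ -0.50000)
y = -1 (y = -1*1 = -1)
((((-1 + 5)/(-4))*y)*w(4, S))/(-571) = ((((-1 + 5)/(-4))*(-1))*(-2))/(-571) = ((-1/4*4*(-1))*(-2))*(-1/571) = (-1*(-1)*(-2))*(-1/571) = (1*(-2))*(-1/571) = -2*(-1/571) = 2/571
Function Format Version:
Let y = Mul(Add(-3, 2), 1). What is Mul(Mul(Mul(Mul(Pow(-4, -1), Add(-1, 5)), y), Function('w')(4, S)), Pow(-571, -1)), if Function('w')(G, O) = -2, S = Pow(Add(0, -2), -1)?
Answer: Rational(2, 571) ≈ 0.0035026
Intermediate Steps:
S = Rational(-1, 2) (S = Pow(-2, -1) = Rational(-1, 2) ≈ -0.50000)
y = -1 (y = Mul(-1, 1) = -1)
Mul(Mul(Mul(Mul(Pow(-4, -1), Add(-1, 5)), y), Function('w')(4, S)), Pow(-571, -1)) = Mul(Mul(Mul(Mul(Pow(-4, -1), Add(-1, 5)), -1), -2), Pow(-571, -1)) = Mul(Mul(Mul(Mul(Rational(-1, 4), 4), -1), -2), Rational(-1, 571)) = Mul(Mul(Mul(-1, -1), -2), Rational(-1, 571)) = Mul(Mul(1, -2), Rational(-1, 571)) = Mul(-2, Rational(-1, 571)) = Rational(2, 571)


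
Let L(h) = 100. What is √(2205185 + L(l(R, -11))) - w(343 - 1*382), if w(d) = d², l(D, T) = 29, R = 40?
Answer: -1521 + √2205285 ≈ -35.980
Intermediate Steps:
√(2205185 + L(l(R, -11))) - w(343 - 1*382) = √(2205185 + 100) - (343 - 1*382)² = √2205285 - (343 - 382)² = √2205285 - 1*(-39)² = √2205285 - 1*1521 = √2205285 - 1521 = -1521 + √2205285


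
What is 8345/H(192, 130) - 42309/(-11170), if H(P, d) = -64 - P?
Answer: -41191273/1429760 ≈ -28.810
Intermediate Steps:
8345/H(192, 130) - 42309/(-11170) = 8345/(-64 - 1*192) - 42309/(-11170) = 8345/(-64 - 192) - 42309*(-1/11170) = 8345/(-256) + 42309/11170 = 8345*(-1/256) + 42309/11170 = -8345/256 + 42309/11170 = -41191273/1429760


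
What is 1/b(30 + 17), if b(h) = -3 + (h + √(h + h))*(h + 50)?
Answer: 2278/9936345 - 97*√94/19872690 ≈ 0.00018194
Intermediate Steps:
b(h) = -3 + (50 + h)*(h + √2*√h) (b(h) = -3 + (h + √(2*h))*(50 + h) = -3 + (h + √2*√h)*(50 + h) = -3 + (50 + h)*(h + √2*√h))
1/b(30 + 17) = 1/(-3 + (30 + 17)² + 50*(30 + 17) + √2*(30 + 17)^(3/2) + 50*√2*√(30 + 17)) = 1/(-3 + 47² + 50*47 + √2*47^(3/2) + 50*√2*√47) = 1/(-3 + 2209 + 2350 + √2*(47*√47) + 50*√94) = 1/(-3 + 2209 + 2350 + 47*√94 + 50*√94) = 1/(4556 + 97*√94)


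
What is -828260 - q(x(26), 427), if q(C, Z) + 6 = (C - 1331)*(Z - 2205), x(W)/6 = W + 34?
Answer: -2554692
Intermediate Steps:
x(W) = 204 + 6*W (x(W) = 6*(W + 34) = 6*(34 + W) = 204 + 6*W)
q(C, Z) = -6 + (-2205 + Z)*(-1331 + C) (q(C, Z) = -6 + (C - 1331)*(Z - 2205) = -6 + (-1331 + C)*(-2205 + Z) = -6 + (-2205 + Z)*(-1331 + C))
-828260 - q(x(26), 427) = -828260 - (2934849 - 2205*(204 + 6*26) - 1331*427 + (204 + 6*26)*427) = -828260 - (2934849 - 2205*(204 + 156) - 568337 + (204 + 156)*427) = -828260 - (2934849 - 2205*360 - 568337 + 360*427) = -828260 - (2934849 - 793800 - 568337 + 153720) = -828260 - 1*1726432 = -828260 - 1726432 = -2554692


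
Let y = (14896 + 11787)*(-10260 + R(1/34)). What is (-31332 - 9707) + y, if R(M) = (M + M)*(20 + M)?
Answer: -158243210659/578 ≈ -2.7378e+8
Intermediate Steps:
R(M) = 2*M*(20 + M) (R(M) = (2*M)*(20 + M) = 2*M*(20 + M))
y = -158219490117/578 (y = (14896 + 11787)*(-10260 + 2*(20 + 1/34)/34) = 26683*(-10260 + 2*(1/34)*(20 + 1/34)) = 26683*(-10260 + 2*(1/34)*(681/34)) = 26683*(-10260 + 681/578) = 26683*(-5929599/578) = -158219490117/578 ≈ -2.7374e+8)
(-31332 - 9707) + y = (-31332 - 9707) - 158219490117/578 = -41039 - 158219490117/578 = -158243210659/578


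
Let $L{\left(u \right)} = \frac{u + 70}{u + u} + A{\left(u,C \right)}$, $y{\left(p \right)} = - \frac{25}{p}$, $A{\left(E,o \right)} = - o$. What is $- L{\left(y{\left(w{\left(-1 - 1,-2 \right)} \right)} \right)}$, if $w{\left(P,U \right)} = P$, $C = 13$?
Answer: $\frac{97}{10} \approx 9.7$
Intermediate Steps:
$L{\left(u \right)} = -13 + \frac{70 + u}{2 u}$ ($L{\left(u \right)} = \frac{u + 70}{u + u} - 13 = \frac{70 + u}{2 u} - 13 = -13 + \frac{70 + u}{2 u}$)
$- L{\left(y{\left(w{\left(-1 - 1,-2 \right)} \right)} \right)} = - (- \frac{25}{2} + \frac{35}{\left(-25\right) \frac{1}{-1 - 1}}) = - (- \frac{25}{2} + \frac{35}{\left(-25\right) \frac{1}{-2}}) = - (- \frac{25}{2} + \frac{35}{\left(-25\right) \left(- \frac{1}{2}\right)}) = - (- \frac{25}{2} + \frac{35}{\frac{25}{2}}) = - (- \frac{25}{2} + 35 \cdot \frac{2}{25}) = - (- \frac{25}{2} + \frac{14}{5}) = \left(-1\right) \left(- \frac{97}{10}\right) = \frac{97}{10}$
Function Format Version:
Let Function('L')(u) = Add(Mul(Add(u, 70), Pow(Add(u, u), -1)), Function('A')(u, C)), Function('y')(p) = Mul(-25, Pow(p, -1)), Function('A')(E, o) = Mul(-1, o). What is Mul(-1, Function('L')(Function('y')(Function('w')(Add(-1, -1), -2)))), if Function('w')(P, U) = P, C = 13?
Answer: Rational(97, 10) ≈ 9.7000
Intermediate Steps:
Function('L')(u) = Add(-13, Mul(Rational(1, 2), Pow(u, -1), Add(70, u))) (Function('L')(u) = Add(Mul(Add(u, 70), Pow(Add(u, u), -1)), Mul(-1, 13)) = Add(Mul(Add(70, u), Pow(Mul(2, u), -1)), -13) = Add(Mul(Add(70, u), Mul(Rational(1, 2), Pow(u, -1))), -13) = Add(Mul(Rational(1, 2), Pow(u, -1), Add(70, u)), -13) = Add(-13, Mul(Rational(1, 2), Pow(u, -1), Add(70, u))))
Mul(-1, Function('L')(Function('y')(Function('w')(Add(-1, -1), -2)))) = Mul(-1, Add(Rational(-25, 2), Mul(35, Pow(Mul(-25, Pow(Add(-1, -1), -1)), -1)))) = Mul(-1, Add(Rational(-25, 2), Mul(35, Pow(Mul(-25, Pow(-2, -1)), -1)))) = Mul(-1, Add(Rational(-25, 2), Mul(35, Pow(Mul(-25, Rational(-1, 2)), -1)))) = Mul(-1, Add(Rational(-25, 2), Mul(35, Pow(Rational(25, 2), -1)))) = Mul(-1, Add(Rational(-25, 2), Mul(35, Rational(2, 25)))) = Mul(-1, Add(Rational(-25, 2), Rational(14, 5))) = Mul(-1, Rational(-97, 10)) = Rational(97, 10)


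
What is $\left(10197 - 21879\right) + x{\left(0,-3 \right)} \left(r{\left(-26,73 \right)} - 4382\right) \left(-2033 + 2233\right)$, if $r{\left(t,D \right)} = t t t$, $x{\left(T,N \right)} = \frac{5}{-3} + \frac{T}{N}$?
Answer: $\frac{21922954}{3} \approx 7.3076 \cdot 10^{6}$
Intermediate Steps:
$x{\left(T,N \right)} = - \frac{5}{3} + \frac{T}{N}$ ($x{\left(T,N \right)} = 5 \left(- \frac{1}{3}\right) + \frac{T}{N} = - \frac{5}{3} + \frac{T}{N}$)
$r{\left(t,D \right)} = t^{3}$ ($r{\left(t,D \right)} = t^{2} t = t^{3}$)
$\left(10197 - 21879\right) + x{\left(0,-3 \right)} \left(r{\left(-26,73 \right)} - 4382\right) \left(-2033 + 2233\right) = \left(10197 - 21879\right) + \left(- \frac{5}{3} + \frac{0}{-3}\right) \left(\left(-26\right)^{3} - 4382\right) \left(-2033 + 2233\right) = -11682 + \left(- \frac{5}{3} + 0 \left(- \frac{1}{3}\right)\right) \left(-17576 - 4382\right) 200 = -11682 + \left(- \frac{5}{3} + 0\right) \left(\left(-21958\right) 200\right) = -11682 - - \frac{21958000}{3} = -11682 + \frac{21958000}{3} = \frac{21922954}{3}$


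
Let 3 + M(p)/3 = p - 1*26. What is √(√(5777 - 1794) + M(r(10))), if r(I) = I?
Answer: √(-57 + √3983) ≈ 2.4720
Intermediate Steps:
M(p) = -87 + 3*p (M(p) = -9 + 3*(p - 1*26) = -9 + 3*(p - 26) = -9 + 3*(-26 + p) = -9 + (-78 + 3*p) = -87 + 3*p)
√(√(5777 - 1794) + M(r(10))) = √(√(5777 - 1794) + (-87 + 3*10)) = √(√3983 + (-87 + 30)) = √(√3983 - 57) = √(-57 + √3983)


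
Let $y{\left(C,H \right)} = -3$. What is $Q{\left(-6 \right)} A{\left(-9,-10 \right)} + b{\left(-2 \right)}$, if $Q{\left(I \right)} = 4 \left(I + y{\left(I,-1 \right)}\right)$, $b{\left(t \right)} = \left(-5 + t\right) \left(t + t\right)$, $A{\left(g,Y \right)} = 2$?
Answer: $-44$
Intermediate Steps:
$b{\left(t \right)} = 2 t \left(-5 + t\right)$ ($b{\left(t \right)} = \left(-5 + t\right) 2 t = 2 t \left(-5 + t\right)$)
$Q{\left(I \right)} = -12 + 4 I$ ($Q{\left(I \right)} = 4 \left(I - 3\right) = 4 \left(-3 + I\right) = -12 + 4 I$)
$Q{\left(-6 \right)} A{\left(-9,-10 \right)} + b{\left(-2 \right)} = \left(-12 + 4 \left(-6\right)\right) 2 + 2 \left(-2\right) \left(-5 - 2\right) = \left(-12 - 24\right) 2 + 2 \left(-2\right) \left(-7\right) = \left(-36\right) 2 + 28 = -72 + 28 = -44$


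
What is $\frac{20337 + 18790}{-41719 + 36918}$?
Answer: $- \frac{39127}{4801} \approx -8.1498$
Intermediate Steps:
$\frac{20337 + 18790}{-41719 + 36918} = \frac{39127}{-4801} = 39127 \left(- \frac{1}{4801}\right) = - \frac{39127}{4801}$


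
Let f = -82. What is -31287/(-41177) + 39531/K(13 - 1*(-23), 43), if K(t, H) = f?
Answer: -1625202453/3376514 ≈ -481.33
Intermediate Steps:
K(t, H) = -82
-31287/(-41177) + 39531/K(13 - 1*(-23), 43) = -31287/(-41177) + 39531/(-82) = -31287*(-1/41177) + 39531*(-1/82) = 31287/41177 - 39531/82 = -1625202453/3376514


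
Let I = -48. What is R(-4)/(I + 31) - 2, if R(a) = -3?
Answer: -31/17 ≈ -1.8235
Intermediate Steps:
R(-4)/(I + 31) - 2 = -3/(-48 + 31) - 2 = -3/(-17) - 2 = -1/17*(-3) - 2 = 3/17 - 2 = -31/17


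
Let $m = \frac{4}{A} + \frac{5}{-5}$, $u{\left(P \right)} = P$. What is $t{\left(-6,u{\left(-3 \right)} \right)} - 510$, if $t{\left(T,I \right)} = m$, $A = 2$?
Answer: $-509$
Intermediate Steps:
$m = 1$ ($m = \frac{4}{2} + \frac{5}{-5} = 4 \cdot \frac{1}{2} + 5 \left(- \frac{1}{5}\right) = 2 - 1 = 1$)
$t{\left(T,I \right)} = 1$
$t{\left(-6,u{\left(-3 \right)} \right)} - 510 = 1 - 510 = -509$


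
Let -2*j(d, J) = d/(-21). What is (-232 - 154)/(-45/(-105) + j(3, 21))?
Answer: -772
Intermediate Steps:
j(d, J) = d/42 (j(d, J) = -d/(2*(-21)) = -d*(-1)/(2*21) = -(-1)*d/42 = d/42)
(-232 - 154)/(-45/(-105) + j(3, 21)) = (-232 - 154)/(-45/(-105) + (1/42)*3) = -386/(-45*(-1/105) + 1/14) = -386/(3/7 + 1/14) = -386/½ = -386*2 = -772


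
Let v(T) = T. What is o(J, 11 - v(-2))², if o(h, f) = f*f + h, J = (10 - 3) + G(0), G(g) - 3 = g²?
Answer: 32041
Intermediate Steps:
G(g) = 3 + g²
J = 10 (J = (10 - 3) + (3 + 0²) = 7 + (3 + 0) = 7 + 3 = 10)
o(h, f) = h + f² (o(h, f) = f² + h = h + f²)
o(J, 11 - v(-2))² = (10 + (11 - 1*(-2))²)² = (10 + (11 + 2)²)² = (10 + 13²)² = (10 + 169)² = 179² = 32041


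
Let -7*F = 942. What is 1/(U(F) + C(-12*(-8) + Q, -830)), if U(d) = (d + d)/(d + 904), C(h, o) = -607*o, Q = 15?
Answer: 2693/1356759388 ≈ 1.9849e-6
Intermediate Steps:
F = -942/7 (F = -1/7*942 = -942/7 ≈ -134.57)
U(d) = 2*d/(904 + d) (U(d) = (2*d)/(904 + d) = 2*d/(904 + d))
1/(U(F) + C(-12*(-8) + Q, -830)) = 1/(2*(-942/7)/(904 - 942/7) - 607*(-830)) = 1/(2*(-942/7)/(5386/7) + 503810) = 1/(2*(-942/7)*(7/5386) + 503810) = 1/(-942/2693 + 503810) = 1/(1356759388/2693) = 2693/1356759388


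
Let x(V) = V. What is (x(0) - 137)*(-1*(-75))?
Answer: -10275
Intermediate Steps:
(x(0) - 137)*(-1*(-75)) = (0 - 137)*(-1*(-75)) = -137*75 = -10275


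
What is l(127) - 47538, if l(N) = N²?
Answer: -31409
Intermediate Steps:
l(127) - 47538 = 127² - 47538 = 16129 - 47538 = -31409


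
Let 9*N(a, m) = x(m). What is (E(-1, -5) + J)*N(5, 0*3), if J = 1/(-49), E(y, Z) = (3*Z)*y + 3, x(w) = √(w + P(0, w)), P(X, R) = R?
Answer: 0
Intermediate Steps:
x(w) = √2*√w (x(w) = √(w + w) = √(2*w) = √2*√w)
N(a, m) = √2*√m/9 (N(a, m) = (√2*√m)/9 = √2*√m/9)
E(y, Z) = 3 + 3*Z*y (E(y, Z) = 3*Z*y + 3 = 3 + 3*Z*y)
J = -1/49 ≈ -0.020408
(E(-1, -5) + J)*N(5, 0*3) = ((3 + 3*(-5)*(-1)) - 1/49)*(√2*√(0*3)/9) = ((3 + 15) - 1/49)*(√2*√0/9) = (18 - 1/49)*((⅑)*√2*0) = (881/49)*0 = 0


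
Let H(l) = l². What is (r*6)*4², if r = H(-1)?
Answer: 96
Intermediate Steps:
r = 1 (r = (-1)² = 1)
(r*6)*4² = (1*6)*4² = 6*16 = 96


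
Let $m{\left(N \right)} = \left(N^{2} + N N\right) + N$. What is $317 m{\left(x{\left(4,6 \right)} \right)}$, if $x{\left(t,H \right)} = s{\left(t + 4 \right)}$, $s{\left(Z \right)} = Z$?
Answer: $43112$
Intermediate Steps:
$x{\left(t,H \right)} = 4 + t$ ($x{\left(t,H \right)} = t + 4 = 4 + t$)
$m{\left(N \right)} = N + 2 N^{2}$ ($m{\left(N \right)} = \left(N^{2} + N^{2}\right) + N = 2 N^{2} + N = N + 2 N^{2}$)
$317 m{\left(x{\left(4,6 \right)} \right)} = 317 \left(4 + 4\right) \left(1 + 2 \left(4 + 4\right)\right) = 317 \cdot 8 \left(1 + 2 \cdot 8\right) = 317 \cdot 8 \left(1 + 16\right) = 317 \cdot 8 \cdot 17 = 317 \cdot 136 = 43112$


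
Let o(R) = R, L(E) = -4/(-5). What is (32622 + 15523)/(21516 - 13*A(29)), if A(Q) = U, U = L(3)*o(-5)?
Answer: 48145/21568 ≈ 2.2322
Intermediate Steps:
L(E) = ⅘ (L(E) = -4*(-⅕) = ⅘)
U = -4 (U = (⅘)*(-5) = -4)
A(Q) = -4
(32622 + 15523)/(21516 - 13*A(29)) = (32622 + 15523)/(21516 - 13*(-4)) = 48145/(21516 + 52) = 48145/21568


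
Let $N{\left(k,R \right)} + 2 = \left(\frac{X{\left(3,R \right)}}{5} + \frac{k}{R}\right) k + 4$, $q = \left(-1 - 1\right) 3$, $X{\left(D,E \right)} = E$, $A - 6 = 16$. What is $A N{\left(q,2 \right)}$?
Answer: $\frac{1936}{5} \approx 387.2$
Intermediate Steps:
$A = 22$ ($A = 6 + 16 = 22$)
$q = -6$ ($q = \left(-2\right) 3 = -6$)
$N{\left(k,R \right)} = 2 + k \left(\frac{R}{5} + \frac{k}{R}\right)$ ($N{\left(k,R \right)} = -2 + \left(\left(\frac{R}{5} + \frac{k}{R}\right) k + 4\right) = -2 + \left(k \left(\frac{R}{5} + \frac{k}{R}\right) + 4\right) = -2 + \left(4 + k \left(\frac{R}{5} + \frac{k}{R}\right)\right) = 2 + k \left(\frac{R}{5} + \frac{k}{R}\right)$)
$A N{\left(q,2 \right)} = 22 \left(2 + \frac{\left(-6\right)^{2}}{2} + \frac{1}{5} \cdot 2 \left(-6\right)\right) = 22 \left(2 + \frac{1}{2} \cdot 36 - \frac{12}{5}\right) = 22 \left(2 + 18 - \frac{12}{5}\right) = 22 \cdot \frac{88}{5} = \frac{1936}{5}$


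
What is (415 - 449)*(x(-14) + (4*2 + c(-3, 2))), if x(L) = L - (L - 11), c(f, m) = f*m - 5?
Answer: -272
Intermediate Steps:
c(f, m) = -5 + f*m
x(L) = 11 (x(L) = L - (-11 + L) = L + (11 - L) = 11)
(415 - 449)*(x(-14) + (4*2 + c(-3, 2))) = (415 - 449)*(11 + (4*2 + (-5 - 3*2))) = -34*(11 + (8 + (-5 - 6))) = -34*(11 + (8 - 11)) = -34*(11 - 3) = -34*8 = -272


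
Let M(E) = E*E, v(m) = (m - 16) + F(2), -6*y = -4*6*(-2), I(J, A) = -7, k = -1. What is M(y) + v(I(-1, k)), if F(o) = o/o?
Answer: 42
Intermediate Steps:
y = -8 (y = -(-4*6)*(-2)/6 = -(-4)*(-2) = -⅙*48 = -8)
F(o) = 1
v(m) = -15 + m (v(m) = (m - 16) + 1 = (-16 + m) + 1 = -15 + m)
M(E) = E²
M(y) + v(I(-1, k)) = (-8)² + (-15 - 7) = 64 - 22 = 42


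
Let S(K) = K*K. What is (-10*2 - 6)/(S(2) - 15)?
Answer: 26/11 ≈ 2.3636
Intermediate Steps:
S(K) = K²
(-10*2 - 6)/(S(2) - 15) = (-10*2 - 6)/(2² - 15) = (-20 - 6)/(4 - 15) = -26/(-11) = -26*(-1/11) = 26/11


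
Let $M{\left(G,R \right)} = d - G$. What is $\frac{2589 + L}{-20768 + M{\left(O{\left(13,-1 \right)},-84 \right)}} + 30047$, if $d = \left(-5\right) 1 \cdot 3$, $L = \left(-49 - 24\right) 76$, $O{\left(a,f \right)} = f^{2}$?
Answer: $\frac{624499807}{20784} \approx 30047.0$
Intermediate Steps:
$L = -5548$ ($L = \left(-73\right) 76 = -5548$)
$d = -15$ ($d = \left(-5\right) 3 = -15$)
$M{\left(G,R \right)} = -15 - G$
$\frac{2589 + L}{-20768 + M{\left(O{\left(13,-1 \right)},-84 \right)}} + 30047 = \frac{2589 - 5548}{-20768 - 16} + 30047 = - \frac{2959}{-20768 - 16} + 30047 = - \frac{2959}{-20784} + 30047 = \left(-2959\right) \left(- \frac{1}{20784}\right) + 30047 = \frac{2959}{20784} + 30047 = \frac{624499807}{20784}$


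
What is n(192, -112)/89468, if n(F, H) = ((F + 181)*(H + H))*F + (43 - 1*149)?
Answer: -8021045/44734 ≈ -179.31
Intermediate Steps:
n(F, H) = -106 + 2*F*H*(181 + F) (n(F, H) = ((181 + F)*(2*H))*F + (43 - 149) = (2*H*(181 + F))*F - 106 = 2*F*H*(181 + F) - 106 = -106 + 2*F*H*(181 + F))
n(192, -112)/89468 = (-106 + 2*(-112)*192² + 362*192*(-112))/89468 = (-106 + 2*(-112)*36864 - 7784448)*(1/89468) = (-106 - 8257536 - 7784448)*(1/89468) = -16042090*1/89468 = -8021045/44734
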